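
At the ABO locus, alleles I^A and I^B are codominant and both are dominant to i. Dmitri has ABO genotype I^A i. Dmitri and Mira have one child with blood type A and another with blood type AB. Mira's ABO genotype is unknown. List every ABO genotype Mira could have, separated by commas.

For each candidate genotype of Mira, check whether crossing it with I^A i can produce every observed child phenotype.
  I^A I^A → possible child types {A} ✗
  I^A I^B → possible child types {A, B, AB} ✓
  I^A i → possible child types {O, A} ✗
  I^B I^B → possible child types {B, AB} ✗
  I^B i → possible child types {O, A, B, AB} ✓
  i i → possible child types {O, A} ✗

I^A I^B, I^B i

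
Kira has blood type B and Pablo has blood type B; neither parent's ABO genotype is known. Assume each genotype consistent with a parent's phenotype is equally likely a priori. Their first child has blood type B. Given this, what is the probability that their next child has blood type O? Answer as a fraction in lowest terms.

1/20

Possible genotypes: Kira ∈ {I^B I^B, I^B i}; Pablo ∈ {I^B I^B, I^B i}.
Weight each parental genotype pair by prior × P(type-B child):
  I^B I^B × I^B I^B: posterior weight 4/15; P(next child type O) = 0.
  I^B I^B × I^B i: posterior weight 4/15; P(next child type O) = 0.
  I^B i × I^B I^B: posterior weight 4/15; P(next child type O) = 0.
  I^B i × I^B i: posterior weight 1/5; P(next child type O) = 1/4.
Weighted sum = 1/20.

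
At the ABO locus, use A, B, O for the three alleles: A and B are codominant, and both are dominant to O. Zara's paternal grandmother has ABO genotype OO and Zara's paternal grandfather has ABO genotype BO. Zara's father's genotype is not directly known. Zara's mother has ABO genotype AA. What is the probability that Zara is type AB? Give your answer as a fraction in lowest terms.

1/4

Zara's father's ABO genotype from OO × BO: 1/2 BO, 1/2 OO.
Crossing each possibility with the mother AA and summing P(type AB): 1/2·1/2 + 1/2·0 = 1/4.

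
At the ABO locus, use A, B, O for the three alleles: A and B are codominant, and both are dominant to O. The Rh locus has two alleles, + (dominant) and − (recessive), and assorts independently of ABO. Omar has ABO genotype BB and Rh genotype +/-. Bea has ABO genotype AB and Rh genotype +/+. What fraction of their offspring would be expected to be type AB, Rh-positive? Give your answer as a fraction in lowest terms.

ABO cross BB × AB → offspring phenotypes: 1/2 B, 1/2 AB.
Rh cross +/- × +/+ → 1 Rh+.
Independent loci: P(type AB, Rh-positive) = 1/2 × 1 = 1/2.

1/2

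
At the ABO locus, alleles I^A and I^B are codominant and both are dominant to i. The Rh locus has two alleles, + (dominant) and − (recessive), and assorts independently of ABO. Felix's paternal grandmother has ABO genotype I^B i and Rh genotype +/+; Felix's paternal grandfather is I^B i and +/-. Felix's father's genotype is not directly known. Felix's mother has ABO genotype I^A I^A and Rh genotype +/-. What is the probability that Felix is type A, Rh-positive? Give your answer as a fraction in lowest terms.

Felix's father's ABO genotype from I^B i × I^B i: 1/4 I^B I^B, 1/2 I^B i, 1/4 i i.
Crossing each possibility with the mother I^A I^A and summing P(type A): 1/4·0 + 1/2·1/2 + 1/4·1 = 1/2.
Similarly for Rh via the father's Rh distribution: P(Rh+) = 7/8.
Independent loci: 1/2 × 7/8 = 7/16.

7/16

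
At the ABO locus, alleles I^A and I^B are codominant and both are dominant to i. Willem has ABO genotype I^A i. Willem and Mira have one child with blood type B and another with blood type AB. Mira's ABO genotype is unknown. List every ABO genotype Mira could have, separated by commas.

I^A I^B, I^B I^B, I^B i

For each candidate genotype of Mira, check whether crossing it with I^A i can produce every observed child phenotype.
  I^A I^A → possible child types {A} ✗
  I^A I^B → possible child types {A, B, AB} ✓
  I^A i → possible child types {O, A} ✗
  I^B I^B → possible child types {B, AB} ✓
  I^B i → possible child types {O, A, B, AB} ✓
  i i → possible child types {O, A} ✗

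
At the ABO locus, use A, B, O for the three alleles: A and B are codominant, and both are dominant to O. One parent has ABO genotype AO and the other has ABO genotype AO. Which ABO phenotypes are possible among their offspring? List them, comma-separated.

Gametes from AO × AO give offspring ABO genotypes AA, AO, OO, i.e. phenotypes O, A.

O, A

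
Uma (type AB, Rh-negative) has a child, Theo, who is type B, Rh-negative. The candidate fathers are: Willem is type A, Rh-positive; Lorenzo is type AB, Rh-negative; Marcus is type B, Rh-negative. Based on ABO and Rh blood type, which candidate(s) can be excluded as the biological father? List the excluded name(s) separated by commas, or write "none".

A candidate is excluded only if no genotype consistent with his phenotype could produce a type B, Rh-negative child with a type AB, Rh-negative mother.
Every candidate has at least one consistent genotype combination, so none can be excluded.

none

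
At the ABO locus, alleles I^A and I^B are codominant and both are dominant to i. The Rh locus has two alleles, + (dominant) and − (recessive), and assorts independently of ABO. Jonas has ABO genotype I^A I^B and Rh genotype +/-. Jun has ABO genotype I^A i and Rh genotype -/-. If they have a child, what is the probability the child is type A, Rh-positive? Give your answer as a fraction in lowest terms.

1/4

ABO cross I^A I^B × I^A i → offspring phenotypes: 1/2 A, 1/4 B, 1/4 AB.
Rh cross +/- × -/- → 1/2 Rh+, 1/2 Rh-.
Independent loci: P(type A, Rh-positive) = 1/2 × 1/2 = 1/4.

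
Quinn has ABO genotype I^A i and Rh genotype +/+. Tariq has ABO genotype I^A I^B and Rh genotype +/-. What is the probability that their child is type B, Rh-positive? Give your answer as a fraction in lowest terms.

ABO cross I^A i × I^A I^B → offspring phenotypes: 1/2 A, 1/4 B, 1/4 AB.
Rh cross +/+ × +/- → 1 Rh+.
Independent loci: P(type B, Rh-positive) = 1/4 × 1 = 1/4.

1/4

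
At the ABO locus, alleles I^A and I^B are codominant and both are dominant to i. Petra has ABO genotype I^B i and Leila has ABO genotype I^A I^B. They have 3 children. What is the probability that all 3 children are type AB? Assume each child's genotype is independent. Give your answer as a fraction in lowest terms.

1/64

ABO cross I^B i × I^A I^B → 1/4 A, 1/2 B, 1/4 AB.
So P(type AB) = 1/4 per child.
All 3 independent: (1/4)^3 = 1/64.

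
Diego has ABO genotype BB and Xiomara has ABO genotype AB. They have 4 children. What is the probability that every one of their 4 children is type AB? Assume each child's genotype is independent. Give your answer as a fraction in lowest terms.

1/16

ABO cross BB × AB → 1/2 B, 1/2 AB.
So P(type AB) = 1/2 per child.
All 4 independent: (1/2)^4 = 1/16.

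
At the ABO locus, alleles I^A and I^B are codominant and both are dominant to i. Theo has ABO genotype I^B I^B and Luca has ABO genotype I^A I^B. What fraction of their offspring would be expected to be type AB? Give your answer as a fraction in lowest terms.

ABO cross I^B I^B × I^A I^B → offspring phenotypes: 1/2 B, 1/2 AB.
So P(type AB) = 1/2.

1/2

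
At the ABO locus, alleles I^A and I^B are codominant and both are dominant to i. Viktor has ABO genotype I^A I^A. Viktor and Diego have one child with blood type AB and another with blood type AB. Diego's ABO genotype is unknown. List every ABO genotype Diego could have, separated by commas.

I^A I^B, I^B I^B, I^B i

For each candidate genotype of Diego, check whether crossing it with I^A I^A can produce every observed child phenotype.
  I^A I^A → possible child types {A} ✗
  I^A I^B → possible child types {A, AB} ✓
  I^A i → possible child types {A} ✗
  I^B I^B → possible child types {AB} ✓
  I^B i → possible child types {A, AB} ✓
  i i → possible child types {A} ✗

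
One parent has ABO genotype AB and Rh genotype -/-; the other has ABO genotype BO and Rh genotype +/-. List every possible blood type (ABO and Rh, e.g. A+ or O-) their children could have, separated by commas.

A+, A-, B+, B-, AB+, AB-

Gametes from AB × BO give offspring ABO genotypes AB, AO, BB, BO, i.e. phenotypes A, B, AB.
Rh cross -/- × +/- → phenotypes Rh+, Rh-.
Combining independently: A+, A-, B+, B-, AB+, AB-.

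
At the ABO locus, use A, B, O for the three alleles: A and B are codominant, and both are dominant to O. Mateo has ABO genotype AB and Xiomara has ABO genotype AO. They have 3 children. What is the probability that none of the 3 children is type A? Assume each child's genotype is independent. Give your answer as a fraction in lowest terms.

ABO cross AB × AO → 1/2 A, 1/4 B, 1/4 AB.
So P(type A) = 1/2 per child.
P(not type A) = 1/2 for one child; (1/2)^3 = 1/8.

1/8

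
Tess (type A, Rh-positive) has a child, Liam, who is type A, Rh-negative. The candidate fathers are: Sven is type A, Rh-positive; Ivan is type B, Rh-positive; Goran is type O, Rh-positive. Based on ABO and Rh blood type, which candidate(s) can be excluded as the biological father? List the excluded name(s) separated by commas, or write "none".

A candidate is excluded only if no genotype consistent with his phenotype could produce a type A, Rh-negative child with a type A, Rh-positive mother.
Every candidate has at least one consistent genotype combination, so none can be excluded.

none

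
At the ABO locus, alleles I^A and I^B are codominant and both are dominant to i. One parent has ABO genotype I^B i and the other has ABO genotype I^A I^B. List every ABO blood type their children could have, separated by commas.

A, B, AB

Gametes from I^B i × I^A I^B give offspring ABO genotypes I^A I^B, I^A i, I^B I^B, I^B i, i.e. phenotypes A, B, AB.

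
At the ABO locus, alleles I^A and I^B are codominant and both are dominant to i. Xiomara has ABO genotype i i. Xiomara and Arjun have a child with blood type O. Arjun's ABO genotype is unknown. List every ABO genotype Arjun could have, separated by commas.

I^A i, I^B i, i i

For each candidate genotype of Arjun, check whether crossing it with i i can produce every observed child phenotype.
  I^A I^A → possible child types {A} ✗
  I^A I^B → possible child types {A, B} ✗
  I^A i → possible child types {O, A} ✓
  I^B I^B → possible child types {B} ✗
  I^B i → possible child types {O, B} ✓
  i i → possible child types {O} ✓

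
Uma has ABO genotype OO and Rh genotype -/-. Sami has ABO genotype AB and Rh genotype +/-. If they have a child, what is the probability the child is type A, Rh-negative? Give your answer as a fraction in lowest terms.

ABO cross OO × AB → offspring phenotypes: 1/2 A, 1/2 B.
Rh cross -/- × +/- → 1/2 Rh+, 1/2 Rh-.
Independent loci: P(type A, Rh-negative) = 1/2 × 1/2 = 1/4.

1/4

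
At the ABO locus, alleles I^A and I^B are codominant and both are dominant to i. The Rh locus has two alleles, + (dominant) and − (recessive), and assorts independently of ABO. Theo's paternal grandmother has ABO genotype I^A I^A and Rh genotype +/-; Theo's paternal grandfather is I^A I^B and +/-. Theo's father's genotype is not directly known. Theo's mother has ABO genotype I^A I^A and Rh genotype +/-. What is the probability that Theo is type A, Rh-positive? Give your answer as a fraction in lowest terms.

9/16

Theo's father's ABO genotype from I^A I^A × I^A I^B: 1/2 I^A I^A, 1/2 I^A I^B.
Crossing each possibility with the mother I^A I^A and summing P(type A): 1/2·1 + 1/2·1/2 = 3/4.
Similarly for Rh via the father's Rh distribution: P(Rh+) = 3/4.
Independent loci: 3/4 × 3/4 = 9/16.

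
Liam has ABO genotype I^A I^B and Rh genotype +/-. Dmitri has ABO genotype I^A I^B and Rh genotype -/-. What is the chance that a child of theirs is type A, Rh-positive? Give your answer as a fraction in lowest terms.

1/8

ABO cross I^A I^B × I^A I^B → offspring phenotypes: 1/4 A, 1/4 B, 1/2 AB.
Rh cross +/- × -/- → 1/2 Rh+, 1/2 Rh-.
Independent loci: P(type A, Rh-positive) = 1/4 × 1/2 = 1/8.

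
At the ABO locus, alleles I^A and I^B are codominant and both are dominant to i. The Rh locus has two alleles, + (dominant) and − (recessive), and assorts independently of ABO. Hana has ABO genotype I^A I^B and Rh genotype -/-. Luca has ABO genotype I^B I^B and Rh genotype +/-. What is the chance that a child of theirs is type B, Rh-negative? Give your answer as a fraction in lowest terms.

ABO cross I^A I^B × I^B I^B → offspring phenotypes: 1/2 B, 1/2 AB.
Rh cross -/- × +/- → 1/2 Rh+, 1/2 Rh-.
Independent loci: P(type B, Rh-negative) = 1/2 × 1/2 = 1/4.

1/4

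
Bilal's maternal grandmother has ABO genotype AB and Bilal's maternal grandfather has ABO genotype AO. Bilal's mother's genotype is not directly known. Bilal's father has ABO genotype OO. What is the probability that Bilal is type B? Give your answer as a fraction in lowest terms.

Bilal's mother's ABO genotype from AB × AO: 1/4 AA, 1/4 AB, 1/4 AO, 1/4 BO.
Crossing each possibility with the father OO and summing P(type B): 1/4·0 + 1/4·1/2 + 1/4·0 + 1/4·1/2 = 1/4.

1/4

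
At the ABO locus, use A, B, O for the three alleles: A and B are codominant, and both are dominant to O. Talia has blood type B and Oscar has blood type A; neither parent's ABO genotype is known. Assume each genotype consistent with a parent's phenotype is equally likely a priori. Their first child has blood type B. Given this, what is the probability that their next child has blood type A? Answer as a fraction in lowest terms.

Possible genotypes: Talia ∈ {BB, BO}; Oscar ∈ {AA, AO}.
Weight each parental genotype pair by prior × P(type-B child):
  BB × AO: posterior weight 2/3; P(next child type A) = 0.
  BO × AO: posterior weight 1/3; P(next child type A) = 1/4.
Weighted sum = 1/12.

1/12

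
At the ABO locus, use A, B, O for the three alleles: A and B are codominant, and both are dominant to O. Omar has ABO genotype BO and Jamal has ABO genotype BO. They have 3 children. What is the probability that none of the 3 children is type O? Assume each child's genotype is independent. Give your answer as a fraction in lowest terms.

ABO cross BO × BO → 1/4 O, 3/4 B.
So P(type O) = 1/4 per child.
P(not type O) = 3/4 for one child; (3/4)^3 = 27/64.

27/64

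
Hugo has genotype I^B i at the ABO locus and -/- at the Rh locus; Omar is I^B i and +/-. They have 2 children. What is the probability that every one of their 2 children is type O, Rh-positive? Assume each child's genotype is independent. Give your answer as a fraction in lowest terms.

ABO cross I^B i × I^B i → 1/4 O, 3/4 B.
Rh cross -/- × +/- → 1/2 Rh+, 1/2 Rh-; so P(type O, Rh-positive) = 1/4 × 1/2 = 1/8 per child.
All 2 independent: (1/8)^2 = 1/64.

1/64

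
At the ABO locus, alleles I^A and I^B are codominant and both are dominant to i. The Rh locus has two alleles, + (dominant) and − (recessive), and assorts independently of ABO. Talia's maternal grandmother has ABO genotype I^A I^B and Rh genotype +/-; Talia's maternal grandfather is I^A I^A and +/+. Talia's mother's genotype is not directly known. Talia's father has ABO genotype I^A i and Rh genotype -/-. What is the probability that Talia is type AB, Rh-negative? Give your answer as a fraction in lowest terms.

1/32

Talia's mother's ABO genotype from I^A I^B × I^A I^A: 1/2 I^A I^A, 1/2 I^A I^B.
Crossing each possibility with the father I^A i and summing P(type AB): 1/2·0 + 1/2·1/4 = 1/8.
Similarly for Rh via the mother's Rh distribution: P(Rh-) = 1/4.
Independent loci: 1/8 × 1/4 = 1/32.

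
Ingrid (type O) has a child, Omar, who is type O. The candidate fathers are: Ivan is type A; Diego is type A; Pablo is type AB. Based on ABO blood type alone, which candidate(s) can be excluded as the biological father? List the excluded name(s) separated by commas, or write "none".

A candidate is excluded only if no genotype consistent with his phenotype could produce a type O child with a type O mother.
Pablo (type AB): no genotype consistent with that phenotype can produce a type-O child with a type-O mother.

Pablo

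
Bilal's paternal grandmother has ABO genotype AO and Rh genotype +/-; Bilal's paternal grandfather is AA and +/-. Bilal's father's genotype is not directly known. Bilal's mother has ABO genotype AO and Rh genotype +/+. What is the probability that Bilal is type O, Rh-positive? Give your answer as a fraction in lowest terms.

1/8

Bilal's father's ABO genotype from AO × AA: 1/2 AA, 1/2 AO.
Crossing each possibility with the mother AO and summing P(type O): 1/2·0 + 1/2·1/4 = 1/8.
Similarly for Rh via the father's Rh distribution: P(Rh+) = 1.
Independent loci: 1/8 × 1 = 1/8.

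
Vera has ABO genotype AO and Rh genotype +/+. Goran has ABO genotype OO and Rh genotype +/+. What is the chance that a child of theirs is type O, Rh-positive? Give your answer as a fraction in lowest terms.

1/2

ABO cross AO × OO → offspring phenotypes: 1/2 O, 1/2 A.
Rh cross +/+ × +/+ → 1 Rh+.
Independent loci: P(type O, Rh-positive) = 1/2 × 1 = 1/2.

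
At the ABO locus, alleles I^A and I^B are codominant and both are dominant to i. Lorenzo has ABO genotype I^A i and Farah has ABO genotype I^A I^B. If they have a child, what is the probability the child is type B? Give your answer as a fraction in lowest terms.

ABO cross I^A i × I^A I^B → offspring phenotypes: 1/2 A, 1/4 B, 1/4 AB.
So P(type B) = 1/4.

1/4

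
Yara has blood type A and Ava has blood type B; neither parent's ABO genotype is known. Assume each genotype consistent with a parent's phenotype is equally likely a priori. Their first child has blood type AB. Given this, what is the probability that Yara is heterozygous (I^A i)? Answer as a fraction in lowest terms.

Possible genotypes: Yara ∈ {I^A I^A, I^A i}; Ava ∈ {I^B I^B, I^B i}.
Weight each parental genotype pair by prior × P(type-AB child):
  I^A I^A × I^B I^B: posterior weight 4/9.
  I^A I^A × I^B i: posterior weight 2/9.
  I^A i × I^B I^B: posterior weight 2/9.
  I^A i × I^B i: posterior weight 1/9.
Sum the posterior weight over pairs where Yara is I^A i: 1/3.

1/3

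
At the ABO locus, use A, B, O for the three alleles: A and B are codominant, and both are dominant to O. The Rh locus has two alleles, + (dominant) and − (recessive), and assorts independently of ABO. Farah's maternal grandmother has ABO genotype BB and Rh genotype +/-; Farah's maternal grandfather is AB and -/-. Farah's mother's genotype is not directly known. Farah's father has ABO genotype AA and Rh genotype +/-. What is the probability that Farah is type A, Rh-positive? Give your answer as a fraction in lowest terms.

Farah's mother's ABO genotype from BB × AB: 1/2 AB, 1/2 BB.
Crossing each possibility with the father AA and summing P(type A): 1/2·1/2 + 1/2·0 = 1/4.
Similarly for Rh via the mother's Rh distribution: P(Rh+) = 5/8.
Independent loci: 1/4 × 5/8 = 5/32.

5/32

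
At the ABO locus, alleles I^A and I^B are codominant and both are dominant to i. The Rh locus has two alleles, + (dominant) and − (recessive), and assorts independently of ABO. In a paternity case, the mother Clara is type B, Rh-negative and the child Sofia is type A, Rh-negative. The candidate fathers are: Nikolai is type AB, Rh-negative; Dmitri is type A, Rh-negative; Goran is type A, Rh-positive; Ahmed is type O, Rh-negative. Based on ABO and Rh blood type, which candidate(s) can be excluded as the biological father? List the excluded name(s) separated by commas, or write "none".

Ahmed

A candidate is excluded only if no genotype consistent with his phenotype could produce a type A, Rh-negative child with a type B, Rh-negative mother.
Ahmed (type O, Rh-): no genotype consistent with that phenotype can produce a type-A Rh- child with a type-B mother.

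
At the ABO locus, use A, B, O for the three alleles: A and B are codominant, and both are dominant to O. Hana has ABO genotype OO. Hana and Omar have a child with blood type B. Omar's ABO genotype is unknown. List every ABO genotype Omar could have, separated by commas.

For each candidate genotype of Omar, check whether crossing it with OO can produce every observed child phenotype.
  AA → possible child types {A} ✗
  AB → possible child types {A, B} ✓
  AO → possible child types {O, A} ✗
  BB → possible child types {B} ✓
  BO → possible child types {O, B} ✓
  OO → possible child types {O} ✗

AB, BB, BO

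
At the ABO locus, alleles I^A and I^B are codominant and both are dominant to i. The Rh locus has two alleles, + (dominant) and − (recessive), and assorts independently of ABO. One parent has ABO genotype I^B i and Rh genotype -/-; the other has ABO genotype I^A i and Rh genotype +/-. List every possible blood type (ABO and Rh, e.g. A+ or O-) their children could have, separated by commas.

O+, O-, A+, A-, B+, B-, AB+, AB-

Gametes from I^B i × I^A i give offspring ABO genotypes I^A I^B, I^A i, I^B i, i i, i.e. phenotypes O, A, B, AB.
Rh cross -/- × +/- → phenotypes Rh+, Rh-.
Combining independently: O+, O-, A+, A-, B+, B-, AB+, AB-.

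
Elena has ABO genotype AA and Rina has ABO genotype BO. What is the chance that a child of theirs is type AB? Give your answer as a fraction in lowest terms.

1/2

ABO cross AA × BO → offspring phenotypes: 1/2 A, 1/2 AB.
So P(type AB) = 1/2.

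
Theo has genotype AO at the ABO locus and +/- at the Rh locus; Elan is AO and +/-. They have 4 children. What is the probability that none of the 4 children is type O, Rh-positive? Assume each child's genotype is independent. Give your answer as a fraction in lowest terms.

28561/65536

ABO cross AO × AO → 1/4 O, 3/4 A.
Rh cross +/- × +/- → 3/4 Rh+, 1/4 Rh-; so P(type O, Rh-positive) = 1/4 × 3/4 = 3/16 per child.
P(not type O, Rh-positive) = 13/16 for one child; (13/16)^4 = 28561/65536.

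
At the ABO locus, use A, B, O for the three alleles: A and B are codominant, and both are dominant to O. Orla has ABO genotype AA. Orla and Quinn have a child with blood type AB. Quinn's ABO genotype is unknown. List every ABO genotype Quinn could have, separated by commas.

AB, BB, BO

For each candidate genotype of Quinn, check whether crossing it with AA can produce every observed child phenotype.
  AA → possible child types {A} ✗
  AB → possible child types {A, AB} ✓
  AO → possible child types {A} ✗
  BB → possible child types {AB} ✓
  BO → possible child types {A, AB} ✓
  OO → possible child types {A} ✗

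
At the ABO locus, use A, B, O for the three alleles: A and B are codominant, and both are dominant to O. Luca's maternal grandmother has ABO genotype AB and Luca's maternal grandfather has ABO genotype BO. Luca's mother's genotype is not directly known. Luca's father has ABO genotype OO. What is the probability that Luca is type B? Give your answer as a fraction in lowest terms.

Luca's mother's ABO genotype from AB × BO: 1/4 AB, 1/4 AO, 1/4 BB, 1/4 BO.
Crossing each possibility with the father OO and summing P(type B): 1/4·1/2 + 1/4·0 + 1/4·1 + 1/4·1/2 = 1/2.

1/2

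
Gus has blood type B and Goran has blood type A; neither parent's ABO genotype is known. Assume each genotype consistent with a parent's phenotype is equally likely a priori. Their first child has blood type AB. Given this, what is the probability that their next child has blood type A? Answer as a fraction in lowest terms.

5/36

Possible genotypes: Gus ∈ {I^B I^B, I^B i}; Goran ∈ {I^A I^A, I^A i}.
Weight each parental genotype pair by prior × P(type-AB child):
  I^B I^B × I^A I^A: posterior weight 4/9; P(next child type A) = 0.
  I^B I^B × I^A i: posterior weight 2/9; P(next child type A) = 0.
  I^B i × I^A I^A: posterior weight 2/9; P(next child type A) = 1/2.
  I^B i × I^A i: posterior weight 1/9; P(next child type A) = 1/4.
Weighted sum = 5/36.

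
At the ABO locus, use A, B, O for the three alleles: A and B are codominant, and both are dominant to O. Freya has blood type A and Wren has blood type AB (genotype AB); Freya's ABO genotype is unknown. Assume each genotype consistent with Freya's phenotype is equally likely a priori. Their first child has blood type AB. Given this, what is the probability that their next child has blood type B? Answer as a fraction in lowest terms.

1/12

Possible genotypes: Freya ∈ {AA, AO}; Wren ∈ {AB}.
Weight each parental genotype pair by prior × P(type-AB child):
  AA × AB: posterior weight 2/3; P(next child type B) = 0.
  AO × AB: posterior weight 1/3; P(next child type B) = 1/4.
Weighted sum = 1/12.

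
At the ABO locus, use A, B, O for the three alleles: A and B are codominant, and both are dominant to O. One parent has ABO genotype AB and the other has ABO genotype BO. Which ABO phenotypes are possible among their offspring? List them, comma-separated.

Gametes from AB × BO give offspring ABO genotypes AB, AO, BB, BO, i.e. phenotypes A, B, AB.

A, B, AB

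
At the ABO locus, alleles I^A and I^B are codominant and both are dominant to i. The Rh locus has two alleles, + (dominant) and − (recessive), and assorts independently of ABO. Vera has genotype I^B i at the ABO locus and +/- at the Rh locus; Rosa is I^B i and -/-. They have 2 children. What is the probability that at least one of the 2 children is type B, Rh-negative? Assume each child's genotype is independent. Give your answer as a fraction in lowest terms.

ABO cross I^B i × I^B i → 1/4 O, 3/4 B.
Rh cross +/- × -/- → 1/2 Rh+, 1/2 Rh-; so P(type B, Rh-negative) = 3/4 × 1/2 = 3/8 per child.
P(none) = (5/8)^2 = 25/64; P(at least one) = 1 − 25/64 = 39/64.

39/64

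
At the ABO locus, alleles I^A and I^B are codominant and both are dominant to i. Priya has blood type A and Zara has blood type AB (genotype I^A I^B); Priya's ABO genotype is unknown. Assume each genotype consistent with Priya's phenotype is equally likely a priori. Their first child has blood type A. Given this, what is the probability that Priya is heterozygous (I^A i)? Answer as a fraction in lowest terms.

1/2

Possible genotypes: Priya ∈ {I^A I^A, I^A i}; Zara ∈ {I^A I^B}.
Weight each parental genotype pair by prior × P(type-A child):
  I^A I^A × I^A I^B: posterior weight 1/2.
  I^A i × I^A I^B: posterior weight 1/2.
Sum the posterior weight over pairs where Priya is I^A i: 1/2.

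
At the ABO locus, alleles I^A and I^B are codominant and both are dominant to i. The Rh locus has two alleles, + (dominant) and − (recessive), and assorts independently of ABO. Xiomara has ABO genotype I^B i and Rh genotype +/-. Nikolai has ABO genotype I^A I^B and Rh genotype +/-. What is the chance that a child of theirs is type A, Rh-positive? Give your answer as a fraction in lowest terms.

ABO cross I^B i × I^A I^B → offspring phenotypes: 1/4 A, 1/2 B, 1/4 AB.
Rh cross +/- × +/- → 3/4 Rh+, 1/4 Rh-.
Independent loci: P(type A, Rh-positive) = 1/4 × 3/4 = 3/16.

3/16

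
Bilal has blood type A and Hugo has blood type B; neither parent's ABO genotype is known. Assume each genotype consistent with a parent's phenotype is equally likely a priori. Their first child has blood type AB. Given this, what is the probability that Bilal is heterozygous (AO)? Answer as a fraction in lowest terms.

1/3

Possible genotypes: Bilal ∈ {AA, AO}; Hugo ∈ {BB, BO}.
Weight each parental genotype pair by prior × P(type-AB child):
  AA × BB: posterior weight 4/9.
  AA × BO: posterior weight 2/9.
  AO × BB: posterior weight 2/9.
  AO × BO: posterior weight 1/9.
Sum the posterior weight over pairs where Bilal is AO: 1/3.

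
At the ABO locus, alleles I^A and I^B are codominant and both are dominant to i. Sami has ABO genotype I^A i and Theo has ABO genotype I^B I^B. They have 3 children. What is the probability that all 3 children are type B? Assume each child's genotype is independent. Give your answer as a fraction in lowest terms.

ABO cross I^A i × I^B I^B → 1/2 B, 1/2 AB.
So P(type B) = 1/2 per child.
All 3 independent: (1/2)^3 = 1/8.

1/8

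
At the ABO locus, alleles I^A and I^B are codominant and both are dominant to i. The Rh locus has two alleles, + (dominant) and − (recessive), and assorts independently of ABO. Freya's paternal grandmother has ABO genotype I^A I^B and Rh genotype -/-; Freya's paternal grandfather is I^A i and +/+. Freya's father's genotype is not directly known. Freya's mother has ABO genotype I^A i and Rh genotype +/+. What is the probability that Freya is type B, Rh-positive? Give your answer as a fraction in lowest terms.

1/8

Freya's father's ABO genotype from I^A I^B × I^A i: 1/4 I^A I^A, 1/4 I^A I^B, 1/4 I^A i, 1/4 I^B i.
Crossing each possibility with the mother I^A i and summing P(type B): 1/4·0 + 1/4·1/4 + 1/4·0 + 1/4·1/4 = 1/8.
Similarly for Rh via the father's Rh distribution: P(Rh+) = 1.
Independent loci: 1/8 × 1 = 1/8.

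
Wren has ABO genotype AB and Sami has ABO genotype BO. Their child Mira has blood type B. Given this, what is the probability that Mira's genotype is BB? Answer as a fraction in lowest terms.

Cross AB × BO → 1/4 AB, 1/4 AO, 1/4 BB, 1/4 BO.
Type-B genotypes among offspring: BB (1/4), BO (1/4); total 1/2.
P(BB | type B) = (1/4) / (1/2) = 1/2.

1/2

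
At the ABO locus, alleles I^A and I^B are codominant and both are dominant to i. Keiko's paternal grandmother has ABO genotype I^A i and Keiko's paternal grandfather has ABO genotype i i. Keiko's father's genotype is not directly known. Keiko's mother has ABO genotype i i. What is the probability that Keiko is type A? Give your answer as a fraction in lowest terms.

Keiko's father's ABO genotype from I^A i × i i: 1/2 I^A i, 1/2 i i.
Crossing each possibility with the mother i i and summing P(type A): 1/2·1/2 + 1/2·0 = 1/4.

1/4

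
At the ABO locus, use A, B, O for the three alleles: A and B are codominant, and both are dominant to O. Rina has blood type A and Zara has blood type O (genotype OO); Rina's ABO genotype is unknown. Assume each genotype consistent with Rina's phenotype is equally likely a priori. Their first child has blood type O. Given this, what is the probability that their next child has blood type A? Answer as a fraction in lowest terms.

Possible genotypes: Rina ∈ {AA, AO}; Zara ∈ {OO}.
Weight each parental genotype pair by prior × P(type-O child):
  AO × OO: posterior weight 1; P(next child type A) = 1/2.
Weighted sum = 1/2.

1/2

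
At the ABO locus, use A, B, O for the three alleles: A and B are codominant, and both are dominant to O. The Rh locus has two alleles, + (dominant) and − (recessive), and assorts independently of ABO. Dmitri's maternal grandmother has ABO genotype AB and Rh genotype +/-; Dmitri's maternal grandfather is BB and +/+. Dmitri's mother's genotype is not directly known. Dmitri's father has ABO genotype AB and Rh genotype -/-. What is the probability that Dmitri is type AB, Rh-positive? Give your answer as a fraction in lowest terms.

Dmitri's mother's ABO genotype from AB × BB: 1/2 AB, 1/2 BB.
Crossing each possibility with the father AB and summing P(type AB): 1/2·1/2 + 1/2·1/2 = 1/2.
Similarly for Rh via the mother's Rh distribution: P(Rh+) = 3/4.
Independent loci: 1/2 × 3/4 = 3/8.

3/8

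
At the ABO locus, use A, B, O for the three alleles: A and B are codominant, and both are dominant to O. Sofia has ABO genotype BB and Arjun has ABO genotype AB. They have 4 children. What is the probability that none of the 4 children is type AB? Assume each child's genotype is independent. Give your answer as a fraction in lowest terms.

ABO cross BB × AB → 1/2 B, 1/2 AB.
So P(type AB) = 1/2 per child.
P(not type AB) = 1/2 for one child; (1/2)^4 = 1/16.

1/16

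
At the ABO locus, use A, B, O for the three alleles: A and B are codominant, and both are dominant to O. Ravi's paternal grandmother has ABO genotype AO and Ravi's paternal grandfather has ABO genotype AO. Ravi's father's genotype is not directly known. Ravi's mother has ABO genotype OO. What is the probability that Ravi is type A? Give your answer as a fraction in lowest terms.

1/2

Ravi's father's ABO genotype from AO × AO: 1/4 AA, 1/2 AO, 1/4 OO.
Crossing each possibility with the mother OO and summing P(type A): 1/4·1 + 1/2·1/2 + 1/4·0 = 1/2.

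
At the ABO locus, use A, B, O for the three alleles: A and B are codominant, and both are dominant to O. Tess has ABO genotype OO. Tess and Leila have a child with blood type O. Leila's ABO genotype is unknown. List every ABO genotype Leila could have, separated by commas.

AO, BO, OO

For each candidate genotype of Leila, check whether crossing it with OO can produce every observed child phenotype.
  AA → possible child types {A} ✗
  AB → possible child types {A, B} ✗
  AO → possible child types {O, A} ✓
  BB → possible child types {B} ✗
  BO → possible child types {O, B} ✓
  OO → possible child types {O} ✓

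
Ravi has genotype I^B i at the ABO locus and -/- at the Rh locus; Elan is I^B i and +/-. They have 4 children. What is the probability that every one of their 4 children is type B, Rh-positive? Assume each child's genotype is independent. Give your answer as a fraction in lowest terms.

81/4096

ABO cross I^B i × I^B i → 1/4 O, 3/4 B.
Rh cross -/- × +/- → 1/2 Rh+, 1/2 Rh-; so P(type B, Rh-positive) = 3/4 × 1/2 = 3/8 per child.
All 4 independent: (3/8)^4 = 81/4096.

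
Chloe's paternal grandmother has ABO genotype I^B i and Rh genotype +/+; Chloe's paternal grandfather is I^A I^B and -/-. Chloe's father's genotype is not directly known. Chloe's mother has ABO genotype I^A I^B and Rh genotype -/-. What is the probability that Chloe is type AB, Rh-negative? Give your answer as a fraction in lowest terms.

3/16

Chloe's father's ABO genotype from I^B i × I^A I^B: 1/4 I^A I^B, 1/4 I^A i, 1/4 I^B I^B, 1/4 I^B i.
Crossing each possibility with the mother I^A I^B and summing P(type AB): 1/4·1/2 + 1/4·1/4 + 1/4·1/2 + 1/4·1/4 = 3/8.
Similarly for Rh via the father's Rh distribution: P(Rh-) = 1/2.
Independent loci: 3/8 × 1/2 = 3/16.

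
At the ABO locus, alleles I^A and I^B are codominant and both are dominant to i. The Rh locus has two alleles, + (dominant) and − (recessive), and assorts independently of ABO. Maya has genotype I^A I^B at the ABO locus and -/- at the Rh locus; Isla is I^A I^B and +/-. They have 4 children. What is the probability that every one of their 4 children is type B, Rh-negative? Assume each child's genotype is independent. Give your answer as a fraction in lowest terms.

ABO cross I^A I^B × I^A I^B → 1/4 A, 1/4 B, 1/2 AB.
Rh cross -/- × +/- → 1/2 Rh+, 1/2 Rh-; so P(type B, Rh-negative) = 1/4 × 1/2 = 1/8 per child.
All 4 independent: (1/8)^4 = 1/4096.

1/4096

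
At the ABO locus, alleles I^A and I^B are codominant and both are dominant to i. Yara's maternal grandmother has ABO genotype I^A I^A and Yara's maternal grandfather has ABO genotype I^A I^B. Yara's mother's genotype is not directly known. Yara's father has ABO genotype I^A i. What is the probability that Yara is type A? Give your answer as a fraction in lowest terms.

3/4

Yara's mother's ABO genotype from I^A I^A × I^A I^B: 1/2 I^A I^A, 1/2 I^A I^B.
Crossing each possibility with the father I^A i and summing P(type A): 1/2·1 + 1/2·1/2 = 3/4.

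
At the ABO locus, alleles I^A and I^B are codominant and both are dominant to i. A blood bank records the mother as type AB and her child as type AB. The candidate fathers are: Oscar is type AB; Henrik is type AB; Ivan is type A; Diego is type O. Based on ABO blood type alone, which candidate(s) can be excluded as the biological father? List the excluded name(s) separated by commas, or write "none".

A candidate is excluded only if no genotype consistent with his phenotype could produce a type AB child with a type AB mother.
Diego (type O): no genotype consistent with that phenotype can produce a type-AB child with a type-AB mother.

Diego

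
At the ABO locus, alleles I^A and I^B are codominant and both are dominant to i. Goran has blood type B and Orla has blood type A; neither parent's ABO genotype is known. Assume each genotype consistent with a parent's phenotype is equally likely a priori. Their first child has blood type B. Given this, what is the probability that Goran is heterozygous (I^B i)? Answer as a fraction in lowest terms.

Possible genotypes: Goran ∈ {I^B I^B, I^B i}; Orla ∈ {I^A I^A, I^A i}.
Weight each parental genotype pair by prior × P(type-B child):
  I^B I^B × I^A i: posterior weight 2/3.
  I^B i × I^A i: posterior weight 1/3.
Sum the posterior weight over pairs where Goran is I^B i: 1/3.

1/3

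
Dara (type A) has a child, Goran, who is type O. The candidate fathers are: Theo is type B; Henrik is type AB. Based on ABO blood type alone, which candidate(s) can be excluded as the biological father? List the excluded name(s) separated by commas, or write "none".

Henrik

A candidate is excluded only if no genotype consistent with his phenotype could produce a type O child with a type A mother.
Henrik (type AB): no genotype consistent with that phenotype can produce a type-O child with a type-A mother.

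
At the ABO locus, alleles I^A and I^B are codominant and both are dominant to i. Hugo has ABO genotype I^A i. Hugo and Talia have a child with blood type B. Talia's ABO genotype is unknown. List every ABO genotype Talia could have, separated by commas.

For each candidate genotype of Talia, check whether crossing it with I^A i can produce every observed child phenotype.
  I^A I^A → possible child types {A} ✗
  I^A I^B → possible child types {A, B, AB} ✓
  I^A i → possible child types {O, A} ✗
  I^B I^B → possible child types {B, AB} ✓
  I^B i → possible child types {O, A, B, AB} ✓
  i i → possible child types {O, A} ✗

I^A I^B, I^B I^B, I^B i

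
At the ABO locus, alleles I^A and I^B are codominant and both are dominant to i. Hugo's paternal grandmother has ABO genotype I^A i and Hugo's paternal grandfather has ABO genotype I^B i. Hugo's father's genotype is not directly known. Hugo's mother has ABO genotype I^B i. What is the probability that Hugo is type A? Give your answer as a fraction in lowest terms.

1/8

Hugo's father's ABO genotype from I^A i × I^B i: 1/4 I^A I^B, 1/4 I^A i, 1/4 I^B i, 1/4 i i.
Crossing each possibility with the mother I^B i and summing P(type A): 1/4·1/4 + 1/4·1/4 + 1/4·0 + 1/4·0 = 1/8.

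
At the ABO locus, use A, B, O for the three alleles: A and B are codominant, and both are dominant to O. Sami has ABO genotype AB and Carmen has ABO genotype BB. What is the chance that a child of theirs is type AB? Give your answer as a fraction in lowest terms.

1/2

ABO cross AB × BB → offspring phenotypes: 1/2 B, 1/2 AB.
So P(type AB) = 1/2.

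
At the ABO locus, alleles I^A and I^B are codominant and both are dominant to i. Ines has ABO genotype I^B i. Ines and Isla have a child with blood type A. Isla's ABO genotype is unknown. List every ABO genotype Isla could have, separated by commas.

For each candidate genotype of Isla, check whether crossing it with I^B i can produce every observed child phenotype.
  I^A I^A → possible child types {A, AB} ✓
  I^A I^B → possible child types {A, B, AB} ✓
  I^A i → possible child types {O, A, B, AB} ✓
  I^B I^B → possible child types {B} ✗
  I^B i → possible child types {O, B} ✗
  i i → possible child types {O, B} ✗

I^A I^A, I^A I^B, I^A i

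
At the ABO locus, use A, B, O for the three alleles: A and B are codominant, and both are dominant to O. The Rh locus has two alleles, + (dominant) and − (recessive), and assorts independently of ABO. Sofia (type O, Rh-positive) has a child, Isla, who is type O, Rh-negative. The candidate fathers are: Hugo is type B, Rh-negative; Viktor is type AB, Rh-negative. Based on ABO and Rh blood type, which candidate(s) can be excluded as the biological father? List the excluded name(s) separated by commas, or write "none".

Viktor

A candidate is excluded only if no genotype consistent with his phenotype could produce a type O, Rh-negative child with a type O, Rh-positive mother.
Viktor (type AB, Rh-): no genotype consistent with that phenotype can produce a type-O Rh- child with a type-O mother.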